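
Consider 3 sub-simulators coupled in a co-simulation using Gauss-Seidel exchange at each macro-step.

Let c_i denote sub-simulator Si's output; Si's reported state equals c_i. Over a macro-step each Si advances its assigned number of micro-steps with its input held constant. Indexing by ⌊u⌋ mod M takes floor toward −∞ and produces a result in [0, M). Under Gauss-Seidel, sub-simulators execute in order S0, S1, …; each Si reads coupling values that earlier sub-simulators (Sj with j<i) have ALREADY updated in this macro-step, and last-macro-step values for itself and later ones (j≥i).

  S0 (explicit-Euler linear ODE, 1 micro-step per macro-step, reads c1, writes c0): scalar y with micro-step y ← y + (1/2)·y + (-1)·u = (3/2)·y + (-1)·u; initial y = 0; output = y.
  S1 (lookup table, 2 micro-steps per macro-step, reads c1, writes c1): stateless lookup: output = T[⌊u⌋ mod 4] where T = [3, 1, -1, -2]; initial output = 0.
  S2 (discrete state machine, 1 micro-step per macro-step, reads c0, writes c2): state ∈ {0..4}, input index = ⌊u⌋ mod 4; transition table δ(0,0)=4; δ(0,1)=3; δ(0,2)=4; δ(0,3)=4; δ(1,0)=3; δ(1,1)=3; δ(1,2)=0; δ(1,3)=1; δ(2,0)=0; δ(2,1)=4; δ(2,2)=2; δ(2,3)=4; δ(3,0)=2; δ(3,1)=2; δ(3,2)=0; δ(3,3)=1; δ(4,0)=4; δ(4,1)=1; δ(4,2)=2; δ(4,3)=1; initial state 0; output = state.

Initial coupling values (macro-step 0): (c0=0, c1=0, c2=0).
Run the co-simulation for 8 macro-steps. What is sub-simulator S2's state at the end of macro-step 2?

macro 1: S0 reads c1=0 → after 1×micro: 0; S1 reads c1=0 → after 2×micro: 3; S2 reads c0=0 → after 1×micro: 4 ⇒ (c0=0, c1=3, c2=4)
macro 2: S0 reads c1=3 → after 1×micro: -3; S1 reads c1=3 → after 2×micro: -2; S2 reads c0=-3 → after 1×micro: 1 ⇒ (c0=-3, c1=-2, c2=1)
macro 3: S0 reads c1=-2 → after 1×micro: -5/2; S1 reads c1=-2 → after 2×micro: -1; S2 reads c0=-5/2 → after 1×micro: 3 ⇒ (c0=-5/2, c1=-1, c2=3)
macro 4: S0 reads c1=-1 → after 1×micro: -11/4; S1 reads c1=-1 → after 2×micro: -2; S2 reads c0=-11/4 → after 1×micro: 2 ⇒ (c0=-11/4, c1=-2, c2=2)
macro 5: S0 reads c1=-2 → after 1×micro: -17/8; S1 reads c1=-2 → after 2×micro: -1; S2 reads c0=-17/8 → after 1×micro: 4 ⇒ (c0=-17/8, c1=-1, c2=4)
macro 6: S0 reads c1=-1 → after 1×micro: -35/16; S1 reads c1=-1 → after 2×micro: -2; S2 reads c0=-35/16 → after 1×micro: 1 ⇒ (c0=-35/16, c1=-2, c2=1)
macro 7: S0 reads c1=-2 → after 1×micro: -41/32; S1 reads c1=-2 → after 2×micro: -1; S2 reads c0=-41/32 → after 1×micro: 0 ⇒ (c0=-41/32, c1=-1, c2=0)
macro 8: S0 reads c1=-1 → after 1×micro: -59/64; S1 reads c1=-1 → after 2×micro: -2; S2 reads c0=-59/64 → after 1×micro: 4 ⇒ (c0=-59/64, c1=-2, c2=4)

S2 state at macro-step 2 = 1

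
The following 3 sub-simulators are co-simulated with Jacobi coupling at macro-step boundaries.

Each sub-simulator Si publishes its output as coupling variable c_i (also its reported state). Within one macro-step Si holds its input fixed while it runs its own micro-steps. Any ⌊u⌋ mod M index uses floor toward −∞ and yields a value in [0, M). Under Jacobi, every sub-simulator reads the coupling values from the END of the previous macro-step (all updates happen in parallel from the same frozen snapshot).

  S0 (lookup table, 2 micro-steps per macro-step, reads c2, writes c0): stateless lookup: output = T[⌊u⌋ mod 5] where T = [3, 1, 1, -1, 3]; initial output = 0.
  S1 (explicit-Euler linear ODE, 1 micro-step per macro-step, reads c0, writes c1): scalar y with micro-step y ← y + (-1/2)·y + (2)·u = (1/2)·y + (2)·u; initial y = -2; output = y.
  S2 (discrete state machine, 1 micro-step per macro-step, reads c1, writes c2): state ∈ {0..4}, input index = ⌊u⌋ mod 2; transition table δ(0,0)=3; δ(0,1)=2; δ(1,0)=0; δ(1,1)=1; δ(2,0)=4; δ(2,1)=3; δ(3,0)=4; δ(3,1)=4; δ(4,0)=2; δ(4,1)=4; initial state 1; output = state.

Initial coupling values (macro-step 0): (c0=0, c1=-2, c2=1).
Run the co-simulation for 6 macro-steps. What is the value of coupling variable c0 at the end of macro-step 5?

macro 1: S0 reads c2=1 → after 2×micro: 1; S1 reads c0=0 → after 1×micro: -1; S2 reads c1=-2 → after 1×micro: 0 ⇒ (c0=1, c1=-1, c2=0)
macro 2: S0 reads c2=0 → after 2×micro: 3; S1 reads c0=1 → after 1×micro: 3/2; S2 reads c1=-1 → after 1×micro: 2 ⇒ (c0=3, c1=3/2, c2=2)
macro 3: S0 reads c2=2 → after 2×micro: 1; S1 reads c0=3 → after 1×micro: 27/4; S2 reads c1=3/2 → after 1×micro: 3 ⇒ (c0=1, c1=27/4, c2=3)
macro 4: S0 reads c2=3 → after 2×micro: -1; S1 reads c0=1 → after 1×micro: 43/8; S2 reads c1=27/4 → after 1×micro: 4 ⇒ (c0=-1, c1=43/8, c2=4)
macro 5: S0 reads c2=4 → after 2×micro: 3; S1 reads c0=-1 → after 1×micro: 11/16; S2 reads c1=43/8 → after 1×micro: 4 ⇒ (c0=3, c1=11/16, c2=4)
macro 6: S0 reads c2=4 → after 2×micro: 3; S1 reads c0=3 → after 1×micro: 203/32; S2 reads c1=11/16 → after 1×micro: 2 ⇒ (c0=3, c1=203/32, c2=2)

c0 at macro-step 5 = 3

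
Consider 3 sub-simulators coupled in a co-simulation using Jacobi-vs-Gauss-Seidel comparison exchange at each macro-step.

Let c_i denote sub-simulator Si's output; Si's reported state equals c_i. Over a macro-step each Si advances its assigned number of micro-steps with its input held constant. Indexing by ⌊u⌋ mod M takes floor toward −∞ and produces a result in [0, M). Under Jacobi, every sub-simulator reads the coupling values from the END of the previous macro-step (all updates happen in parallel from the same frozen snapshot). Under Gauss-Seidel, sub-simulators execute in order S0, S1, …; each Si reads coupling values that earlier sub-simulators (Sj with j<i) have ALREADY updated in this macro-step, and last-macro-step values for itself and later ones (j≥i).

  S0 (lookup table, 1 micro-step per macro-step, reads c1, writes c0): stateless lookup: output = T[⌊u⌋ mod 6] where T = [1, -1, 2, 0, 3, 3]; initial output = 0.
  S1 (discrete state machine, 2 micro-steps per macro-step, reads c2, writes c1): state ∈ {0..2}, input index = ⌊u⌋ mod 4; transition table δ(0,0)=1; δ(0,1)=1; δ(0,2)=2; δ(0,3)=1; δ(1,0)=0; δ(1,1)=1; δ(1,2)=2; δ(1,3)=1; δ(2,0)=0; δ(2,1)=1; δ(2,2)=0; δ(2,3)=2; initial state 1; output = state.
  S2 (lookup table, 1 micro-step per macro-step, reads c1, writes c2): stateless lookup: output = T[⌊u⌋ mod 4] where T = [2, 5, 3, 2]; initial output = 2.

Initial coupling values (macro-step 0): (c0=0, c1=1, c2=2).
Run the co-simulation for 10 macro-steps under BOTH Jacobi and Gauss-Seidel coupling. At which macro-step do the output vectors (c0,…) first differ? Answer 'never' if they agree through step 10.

first divergence at macro-step: 1

[Jacobi] macro 1: S0 reads c1=1 → after 1×micro: -1; S1 reads c2=2 → after 2×micro: 0; S2 reads c1=1 → after 1×micro: 5 ⇒ (c0=-1, c1=0, c2=5)
[Jacobi] macro 2: S0 reads c1=0 → after 1×micro: 1; S1 reads c2=5 → after 2×micro: 1; S2 reads c1=0 → after 1×micro: 2 ⇒ (c0=1, c1=1, c2=2)
[Jacobi] macro 3: S0 reads c1=1 → after 1×micro: -1; S1 reads c2=2 → after 2×micro: 0; S2 reads c1=1 → after 1×micro: 5 ⇒ (c0=-1, c1=0, c2=5)
[Jacobi] macro 4: S0 reads c1=0 → after 1×micro: 1; S1 reads c2=5 → after 2×micro: 1; S2 reads c1=0 → after 1×micro: 2 ⇒ (c0=1, c1=1, c2=2)
[Jacobi] macro 5: S0 reads c1=1 → after 1×micro: -1; S1 reads c2=2 → after 2×micro: 0; S2 reads c1=1 → after 1×micro: 5 ⇒ (c0=-1, c1=0, c2=5)
[Jacobi] macro 6: S0 reads c1=0 → after 1×micro: 1; S1 reads c2=5 → after 2×micro: 1; S2 reads c1=0 → after 1×micro: 2 ⇒ (c0=1, c1=1, c2=2)
[Jacobi] macro 7: S0 reads c1=1 → after 1×micro: -1; S1 reads c2=2 → after 2×micro: 0; S2 reads c1=1 → after 1×micro: 5 ⇒ (c0=-1, c1=0, c2=5)
[Jacobi] macro 8: S0 reads c1=0 → after 1×micro: 1; S1 reads c2=5 → after 2×micro: 1; S2 reads c1=0 → after 1×micro: 2 ⇒ (c0=1, c1=1, c2=2)
[Jacobi] macro 9: S0 reads c1=1 → after 1×micro: -1; S1 reads c2=2 → after 2×micro: 0; S2 reads c1=1 → after 1×micro: 5 ⇒ (c0=-1, c1=0, c2=5)
[Jacobi] macro 10: S0 reads c1=0 → after 1×micro: 1; S1 reads c2=5 → after 2×micro: 1; S2 reads c1=0 → after 1×micro: 2 ⇒ (c0=1, c1=1, c2=2)
[Gauss-Seidel] macro 1: S0 reads c1=1 → after 1×micro: -1; S1 reads c2=2 → after 2×micro: 0; S2 reads c1=0 → after 1×micro: 2 ⇒ (c0=-1, c1=0, c2=2)
[Gauss-Seidel] macro 2: S0 reads c1=0 → after 1×micro: 1; S1 reads c2=2 → after 2×micro: 0; S2 reads c1=0 → after 1×micro: 2 ⇒ (c0=1, c1=0, c2=2)
[Gauss-Seidel] macro 3: S0 reads c1=0 → after 1×micro: 1; S1 reads c2=2 → after 2×micro: 0; S2 reads c1=0 → after 1×micro: 2 ⇒ (c0=1, c1=0, c2=2)
[Gauss-Seidel] macro 4: S0 reads c1=0 → after 1×micro: 1; S1 reads c2=2 → after 2×micro: 0; S2 reads c1=0 → after 1×micro: 2 ⇒ (c0=1, c1=0, c2=2)
[Gauss-Seidel] macro 5: S0 reads c1=0 → after 1×micro: 1; S1 reads c2=2 → after 2×micro: 0; S2 reads c1=0 → after 1×micro: 2 ⇒ (c0=1, c1=0, c2=2)
[Gauss-Seidel] macro 6: S0 reads c1=0 → after 1×micro: 1; S1 reads c2=2 → after 2×micro: 0; S2 reads c1=0 → after 1×micro: 2 ⇒ (c0=1, c1=0, c2=2)
[Gauss-Seidel] macro 7: S0 reads c1=0 → after 1×micro: 1; S1 reads c2=2 → after 2×micro: 0; S2 reads c1=0 → after 1×micro: 2 ⇒ (c0=1, c1=0, c2=2)
[Gauss-Seidel] macro 8: S0 reads c1=0 → after 1×micro: 1; S1 reads c2=2 → after 2×micro: 0; S2 reads c1=0 → after 1×micro: 2 ⇒ (c0=1, c1=0, c2=2)
[Gauss-Seidel] macro 9: S0 reads c1=0 → after 1×micro: 1; S1 reads c2=2 → after 2×micro: 0; S2 reads c1=0 → after 1×micro: 2 ⇒ (c0=1, c1=0, c2=2)
[Gauss-Seidel] macro 10: S0 reads c1=0 → after 1×micro: 1; S1 reads c2=2 → after 2×micro: 0; S2 reads c1=0 → after 1×micro: 2 ⇒ (c0=1, c1=0, c2=2)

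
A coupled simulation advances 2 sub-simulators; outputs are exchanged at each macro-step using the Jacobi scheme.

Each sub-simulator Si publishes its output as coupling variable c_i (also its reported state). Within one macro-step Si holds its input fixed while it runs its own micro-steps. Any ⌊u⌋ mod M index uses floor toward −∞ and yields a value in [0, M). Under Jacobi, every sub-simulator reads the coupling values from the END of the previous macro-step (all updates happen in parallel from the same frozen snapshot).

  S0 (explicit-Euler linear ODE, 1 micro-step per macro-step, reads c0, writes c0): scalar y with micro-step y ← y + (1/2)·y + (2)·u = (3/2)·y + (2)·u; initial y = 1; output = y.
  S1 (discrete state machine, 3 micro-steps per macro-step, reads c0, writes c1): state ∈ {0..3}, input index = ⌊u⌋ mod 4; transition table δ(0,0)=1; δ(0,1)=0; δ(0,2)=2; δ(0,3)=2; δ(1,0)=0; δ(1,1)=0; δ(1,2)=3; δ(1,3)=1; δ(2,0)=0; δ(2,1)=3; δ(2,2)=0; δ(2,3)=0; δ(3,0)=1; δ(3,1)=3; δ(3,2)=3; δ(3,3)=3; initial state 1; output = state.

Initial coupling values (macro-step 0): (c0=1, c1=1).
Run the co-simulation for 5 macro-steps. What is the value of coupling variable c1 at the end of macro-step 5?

macro 1: S0 reads c0=1 → after 1×micro: 7/2; S1 reads c0=1 → after 3×micro: 0 ⇒ (c0=7/2, c1=0)
macro 2: S0 reads c0=7/2 → after 1×micro: 49/4; S1 reads c0=7/2 → after 3×micro: 2 ⇒ (c0=49/4, c1=2)
macro 3: S0 reads c0=49/4 → after 1×micro: 343/8; S1 reads c0=49/4 → after 3×micro: 0 ⇒ (c0=343/8, c1=0)
macro 4: S0 reads c0=343/8 → after 1×micro: 2401/16; S1 reads c0=343/8 → after 3×micro: 2 ⇒ (c0=2401/16, c1=2)
macro 5: S0 reads c0=2401/16 → after 1×micro: 16807/32; S1 reads c0=2401/16 → after 3×micro: 0 ⇒ (c0=16807/32, c1=0)

c1 at macro-step 5 = 0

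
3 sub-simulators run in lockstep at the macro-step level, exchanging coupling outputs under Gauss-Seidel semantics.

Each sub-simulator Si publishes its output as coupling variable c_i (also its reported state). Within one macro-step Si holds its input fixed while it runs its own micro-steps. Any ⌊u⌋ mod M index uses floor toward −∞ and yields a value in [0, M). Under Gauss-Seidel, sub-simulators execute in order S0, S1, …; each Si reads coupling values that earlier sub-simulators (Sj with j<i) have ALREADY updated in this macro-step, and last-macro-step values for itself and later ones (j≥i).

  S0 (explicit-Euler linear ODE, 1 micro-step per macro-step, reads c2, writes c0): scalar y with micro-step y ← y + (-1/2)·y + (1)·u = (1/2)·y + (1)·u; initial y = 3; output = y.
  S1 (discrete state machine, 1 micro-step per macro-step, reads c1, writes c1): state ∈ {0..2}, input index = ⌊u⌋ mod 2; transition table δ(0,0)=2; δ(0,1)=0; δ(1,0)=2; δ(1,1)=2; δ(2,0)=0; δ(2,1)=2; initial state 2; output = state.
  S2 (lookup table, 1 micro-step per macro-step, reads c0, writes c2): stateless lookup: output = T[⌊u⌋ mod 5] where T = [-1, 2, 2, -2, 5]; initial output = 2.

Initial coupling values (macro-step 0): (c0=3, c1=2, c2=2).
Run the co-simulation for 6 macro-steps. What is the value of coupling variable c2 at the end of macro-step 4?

macro 1: S0 reads c2=2 → after 1×micro: 7/2; S1 reads c1=2 → after 1×micro: 0; S2 reads c0=7/2 → after 1×micro: -2 ⇒ (c0=7/2, c1=0, c2=-2)
macro 2: S0 reads c2=-2 → after 1×micro: -1/4; S1 reads c1=0 → after 1×micro: 2; S2 reads c0=-1/4 → after 1×micro: 5 ⇒ (c0=-1/4, c1=2, c2=5)
macro 3: S0 reads c2=5 → after 1×micro: 39/8; S1 reads c1=2 → after 1×micro: 0; S2 reads c0=39/8 → after 1×micro: 5 ⇒ (c0=39/8, c1=0, c2=5)
macro 4: S0 reads c2=5 → after 1×micro: 119/16; S1 reads c1=0 → after 1×micro: 2; S2 reads c0=119/16 → after 1×micro: 2 ⇒ (c0=119/16, c1=2, c2=2)
macro 5: S0 reads c2=2 → after 1×micro: 183/32; S1 reads c1=2 → after 1×micro: 0; S2 reads c0=183/32 → after 1×micro: -1 ⇒ (c0=183/32, c1=0, c2=-1)
macro 6: S0 reads c2=-1 → after 1×micro: 119/64; S1 reads c1=0 → after 1×micro: 2; S2 reads c0=119/64 → after 1×micro: 2 ⇒ (c0=119/64, c1=2, c2=2)

c2 at macro-step 4 = 2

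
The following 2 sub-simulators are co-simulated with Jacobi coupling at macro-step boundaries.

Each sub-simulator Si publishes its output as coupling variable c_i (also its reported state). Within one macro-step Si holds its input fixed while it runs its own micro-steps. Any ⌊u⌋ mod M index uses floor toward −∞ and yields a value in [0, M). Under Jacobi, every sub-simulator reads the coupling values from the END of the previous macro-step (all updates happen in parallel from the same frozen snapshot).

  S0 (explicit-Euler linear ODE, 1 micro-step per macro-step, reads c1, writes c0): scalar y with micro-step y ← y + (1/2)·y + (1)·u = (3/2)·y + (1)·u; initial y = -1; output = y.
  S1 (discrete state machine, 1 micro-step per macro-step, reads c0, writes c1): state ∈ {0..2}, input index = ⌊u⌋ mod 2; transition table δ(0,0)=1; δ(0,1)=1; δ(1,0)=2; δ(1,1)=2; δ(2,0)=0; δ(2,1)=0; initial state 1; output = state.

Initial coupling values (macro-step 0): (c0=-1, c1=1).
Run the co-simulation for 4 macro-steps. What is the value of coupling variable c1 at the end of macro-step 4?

macro 1: S0 reads c1=1 → after 1×micro: -1/2; S1 reads c0=-1 → after 1×micro: 2 ⇒ (c0=-1/2, c1=2)
macro 2: S0 reads c1=2 → after 1×micro: 5/4; S1 reads c0=-1/2 → after 1×micro: 0 ⇒ (c0=5/4, c1=0)
macro 3: S0 reads c1=0 → after 1×micro: 15/8; S1 reads c0=5/4 → after 1×micro: 1 ⇒ (c0=15/8, c1=1)
macro 4: S0 reads c1=1 → after 1×micro: 61/16; S1 reads c0=15/8 → after 1×micro: 2 ⇒ (c0=61/16, c1=2)

c1 at macro-step 4 = 2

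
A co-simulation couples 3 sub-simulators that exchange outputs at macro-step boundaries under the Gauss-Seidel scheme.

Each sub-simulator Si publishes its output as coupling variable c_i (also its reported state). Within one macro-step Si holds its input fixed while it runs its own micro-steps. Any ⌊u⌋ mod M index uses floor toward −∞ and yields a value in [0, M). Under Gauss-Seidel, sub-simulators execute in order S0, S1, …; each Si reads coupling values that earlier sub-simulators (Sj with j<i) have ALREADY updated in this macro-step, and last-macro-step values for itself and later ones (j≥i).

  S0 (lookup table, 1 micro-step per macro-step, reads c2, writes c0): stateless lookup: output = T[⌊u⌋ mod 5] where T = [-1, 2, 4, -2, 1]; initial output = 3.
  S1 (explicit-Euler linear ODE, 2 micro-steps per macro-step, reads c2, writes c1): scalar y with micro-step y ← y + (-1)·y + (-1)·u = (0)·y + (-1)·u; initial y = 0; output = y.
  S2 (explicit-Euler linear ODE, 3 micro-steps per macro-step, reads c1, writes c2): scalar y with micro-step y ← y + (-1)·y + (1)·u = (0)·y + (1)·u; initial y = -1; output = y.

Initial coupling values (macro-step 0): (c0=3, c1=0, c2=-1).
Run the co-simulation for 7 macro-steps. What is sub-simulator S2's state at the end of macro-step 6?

macro 1: S0 reads c2=-1 → after 1×micro: 1; S1 reads c2=-1 → after 2×micro: 1; S2 reads c1=1 → after 3×micro: 1 ⇒ (c0=1, c1=1, c2=1)
macro 2: S0 reads c2=1 → after 1×micro: 2; S1 reads c2=1 → after 2×micro: -1; S2 reads c1=-1 → after 3×micro: -1 ⇒ (c0=2, c1=-1, c2=-1)
macro 3: S0 reads c2=-1 → after 1×micro: 1; S1 reads c2=-1 → after 2×micro: 1; S2 reads c1=1 → after 3×micro: 1 ⇒ (c0=1, c1=1, c2=1)
macro 4: S0 reads c2=1 → after 1×micro: 2; S1 reads c2=1 → after 2×micro: -1; S2 reads c1=-1 → after 3×micro: -1 ⇒ (c0=2, c1=-1, c2=-1)
macro 5: S0 reads c2=-1 → after 1×micro: 1; S1 reads c2=-1 → after 2×micro: 1; S2 reads c1=1 → after 3×micro: 1 ⇒ (c0=1, c1=1, c2=1)
macro 6: S0 reads c2=1 → after 1×micro: 2; S1 reads c2=1 → after 2×micro: -1; S2 reads c1=-1 → after 3×micro: -1 ⇒ (c0=2, c1=-1, c2=-1)
macro 7: S0 reads c2=-1 → after 1×micro: 1; S1 reads c2=-1 → after 2×micro: 1; S2 reads c1=1 → after 3×micro: 1 ⇒ (c0=1, c1=1, c2=1)

S2 state at macro-step 6 = -1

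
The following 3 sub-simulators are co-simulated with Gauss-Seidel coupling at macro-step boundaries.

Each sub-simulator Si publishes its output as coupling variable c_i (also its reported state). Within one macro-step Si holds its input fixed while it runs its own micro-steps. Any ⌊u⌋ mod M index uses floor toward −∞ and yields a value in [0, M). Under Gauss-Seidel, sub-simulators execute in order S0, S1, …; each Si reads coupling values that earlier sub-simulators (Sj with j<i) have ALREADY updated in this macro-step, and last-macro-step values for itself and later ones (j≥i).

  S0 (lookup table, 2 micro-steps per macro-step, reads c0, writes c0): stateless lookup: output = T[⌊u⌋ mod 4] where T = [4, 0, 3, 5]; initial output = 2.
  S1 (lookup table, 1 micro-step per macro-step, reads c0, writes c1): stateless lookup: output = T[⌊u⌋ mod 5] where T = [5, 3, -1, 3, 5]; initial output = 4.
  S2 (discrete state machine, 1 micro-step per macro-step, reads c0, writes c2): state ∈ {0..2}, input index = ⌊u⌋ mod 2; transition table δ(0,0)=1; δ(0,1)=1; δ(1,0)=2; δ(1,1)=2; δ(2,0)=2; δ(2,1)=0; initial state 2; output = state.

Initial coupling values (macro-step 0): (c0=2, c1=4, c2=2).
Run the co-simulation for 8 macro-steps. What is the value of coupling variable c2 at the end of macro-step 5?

macro 1: S0 reads c0=2 → after 2×micro: 3; S1 reads c0=3 → after 1×micro: 3; S2 reads c0=3 → after 1×micro: 0 ⇒ (c0=3, c1=3, c2=0)
macro 2: S0 reads c0=3 → after 2×micro: 5; S1 reads c0=5 → after 1×micro: 5; S2 reads c0=5 → after 1×micro: 1 ⇒ (c0=5, c1=5, c2=1)
macro 3: S0 reads c0=5 → after 2×micro: 0; S1 reads c0=0 → after 1×micro: 5; S2 reads c0=0 → after 1×micro: 2 ⇒ (c0=0, c1=5, c2=2)
macro 4: S0 reads c0=0 → after 2×micro: 4; S1 reads c0=4 → after 1×micro: 5; S2 reads c0=4 → after 1×micro: 2 ⇒ (c0=4, c1=5, c2=2)
macro 5: S0 reads c0=4 → after 2×micro: 4; S1 reads c0=4 → after 1×micro: 5; S2 reads c0=4 → after 1×micro: 2 ⇒ (c0=4, c1=5, c2=2)
macro 6: S0 reads c0=4 → after 2×micro: 4; S1 reads c0=4 → after 1×micro: 5; S2 reads c0=4 → after 1×micro: 2 ⇒ (c0=4, c1=5, c2=2)
macro 7: S0 reads c0=4 → after 2×micro: 4; S1 reads c0=4 → after 1×micro: 5; S2 reads c0=4 → after 1×micro: 2 ⇒ (c0=4, c1=5, c2=2)
macro 8: S0 reads c0=4 → after 2×micro: 4; S1 reads c0=4 → after 1×micro: 5; S2 reads c0=4 → after 1×micro: 2 ⇒ (c0=4, c1=5, c2=2)

c2 at macro-step 5 = 2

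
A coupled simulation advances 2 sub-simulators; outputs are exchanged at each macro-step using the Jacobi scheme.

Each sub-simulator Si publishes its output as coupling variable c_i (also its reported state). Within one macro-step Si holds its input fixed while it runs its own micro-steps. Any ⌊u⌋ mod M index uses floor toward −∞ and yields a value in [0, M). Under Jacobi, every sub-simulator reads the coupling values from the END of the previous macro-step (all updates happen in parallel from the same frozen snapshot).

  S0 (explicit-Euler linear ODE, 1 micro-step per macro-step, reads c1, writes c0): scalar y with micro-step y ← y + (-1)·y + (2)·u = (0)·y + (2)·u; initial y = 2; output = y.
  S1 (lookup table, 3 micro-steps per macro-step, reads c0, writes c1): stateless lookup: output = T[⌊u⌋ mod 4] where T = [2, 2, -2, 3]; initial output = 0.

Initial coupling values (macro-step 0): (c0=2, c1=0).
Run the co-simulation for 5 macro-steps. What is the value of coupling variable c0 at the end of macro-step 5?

c0 at macro-step 5 = 4

macro 1: S0 reads c1=0 → after 1×micro: 0; S1 reads c0=2 → after 3×micro: -2 ⇒ (c0=0, c1=-2)
macro 2: S0 reads c1=-2 → after 1×micro: -4; S1 reads c0=0 → after 3×micro: 2 ⇒ (c0=-4, c1=2)
macro 3: S0 reads c1=2 → after 1×micro: 4; S1 reads c0=-4 → after 3×micro: 2 ⇒ (c0=4, c1=2)
macro 4: S0 reads c1=2 → after 1×micro: 4; S1 reads c0=4 → after 3×micro: 2 ⇒ (c0=4, c1=2)
macro 5: S0 reads c1=2 → after 1×micro: 4; S1 reads c0=4 → after 3×micro: 2 ⇒ (c0=4, c1=2)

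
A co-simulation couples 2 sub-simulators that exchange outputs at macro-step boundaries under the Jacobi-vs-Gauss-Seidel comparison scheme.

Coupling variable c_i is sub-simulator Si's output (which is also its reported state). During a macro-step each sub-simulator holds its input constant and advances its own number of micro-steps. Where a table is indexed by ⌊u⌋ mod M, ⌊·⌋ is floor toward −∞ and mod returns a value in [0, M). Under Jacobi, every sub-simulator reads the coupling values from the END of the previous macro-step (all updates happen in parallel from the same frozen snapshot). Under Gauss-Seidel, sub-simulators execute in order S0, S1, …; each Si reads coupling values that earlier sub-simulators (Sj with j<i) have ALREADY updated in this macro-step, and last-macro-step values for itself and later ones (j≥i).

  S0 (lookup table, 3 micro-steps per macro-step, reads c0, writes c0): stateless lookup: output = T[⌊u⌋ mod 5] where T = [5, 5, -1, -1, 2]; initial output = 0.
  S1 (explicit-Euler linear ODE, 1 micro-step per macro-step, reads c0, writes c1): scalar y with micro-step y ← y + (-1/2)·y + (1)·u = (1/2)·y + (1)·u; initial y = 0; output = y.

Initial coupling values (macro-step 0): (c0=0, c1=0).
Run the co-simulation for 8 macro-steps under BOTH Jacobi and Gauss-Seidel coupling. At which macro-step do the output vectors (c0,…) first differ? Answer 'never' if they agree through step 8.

first divergence at macro-step: 1

[Jacobi] macro 1: S0 reads c0=0 → after 3×micro: 5; S1 reads c0=0 → after 1×micro: 0 ⇒ (c0=5, c1=0)
[Jacobi] macro 2: S0 reads c0=5 → after 3×micro: 5; S1 reads c0=5 → after 1×micro: 5 ⇒ (c0=5, c1=5)
[Jacobi] macro 3: S0 reads c0=5 → after 3×micro: 5; S1 reads c0=5 → after 1×micro: 15/2 ⇒ (c0=5, c1=15/2)
[Jacobi] macro 4: S0 reads c0=5 → after 3×micro: 5; S1 reads c0=5 → after 1×micro: 35/4 ⇒ (c0=5, c1=35/4)
[Jacobi] macro 5: S0 reads c0=5 → after 3×micro: 5; S1 reads c0=5 → after 1×micro: 75/8 ⇒ (c0=5, c1=75/8)
[Jacobi] macro 6: S0 reads c0=5 → after 3×micro: 5; S1 reads c0=5 → after 1×micro: 155/16 ⇒ (c0=5, c1=155/16)
[Jacobi] macro 7: S0 reads c0=5 → after 3×micro: 5; S1 reads c0=5 → after 1×micro: 315/32 ⇒ (c0=5, c1=315/32)
[Jacobi] macro 8: S0 reads c0=5 → after 3×micro: 5; S1 reads c0=5 → after 1×micro: 635/64 ⇒ (c0=5, c1=635/64)
[Gauss-Seidel] macro 1: S0 reads c0=0 → after 3×micro: 5; S1 reads c0=5 → after 1×micro: 5 ⇒ (c0=5, c1=5)
[Gauss-Seidel] macro 2: S0 reads c0=5 → after 3×micro: 5; S1 reads c0=5 → after 1×micro: 15/2 ⇒ (c0=5, c1=15/2)
[Gauss-Seidel] macro 3: S0 reads c0=5 → after 3×micro: 5; S1 reads c0=5 → after 1×micro: 35/4 ⇒ (c0=5, c1=35/4)
[Gauss-Seidel] macro 4: S0 reads c0=5 → after 3×micro: 5; S1 reads c0=5 → after 1×micro: 75/8 ⇒ (c0=5, c1=75/8)
[Gauss-Seidel] macro 5: S0 reads c0=5 → after 3×micro: 5; S1 reads c0=5 → after 1×micro: 155/16 ⇒ (c0=5, c1=155/16)
[Gauss-Seidel] macro 6: S0 reads c0=5 → after 3×micro: 5; S1 reads c0=5 → after 1×micro: 315/32 ⇒ (c0=5, c1=315/32)
[Gauss-Seidel] macro 7: S0 reads c0=5 → after 3×micro: 5; S1 reads c0=5 → after 1×micro: 635/64 ⇒ (c0=5, c1=635/64)
[Gauss-Seidel] macro 8: S0 reads c0=5 → after 3×micro: 5; S1 reads c0=5 → after 1×micro: 1275/128 ⇒ (c0=5, c1=1275/128)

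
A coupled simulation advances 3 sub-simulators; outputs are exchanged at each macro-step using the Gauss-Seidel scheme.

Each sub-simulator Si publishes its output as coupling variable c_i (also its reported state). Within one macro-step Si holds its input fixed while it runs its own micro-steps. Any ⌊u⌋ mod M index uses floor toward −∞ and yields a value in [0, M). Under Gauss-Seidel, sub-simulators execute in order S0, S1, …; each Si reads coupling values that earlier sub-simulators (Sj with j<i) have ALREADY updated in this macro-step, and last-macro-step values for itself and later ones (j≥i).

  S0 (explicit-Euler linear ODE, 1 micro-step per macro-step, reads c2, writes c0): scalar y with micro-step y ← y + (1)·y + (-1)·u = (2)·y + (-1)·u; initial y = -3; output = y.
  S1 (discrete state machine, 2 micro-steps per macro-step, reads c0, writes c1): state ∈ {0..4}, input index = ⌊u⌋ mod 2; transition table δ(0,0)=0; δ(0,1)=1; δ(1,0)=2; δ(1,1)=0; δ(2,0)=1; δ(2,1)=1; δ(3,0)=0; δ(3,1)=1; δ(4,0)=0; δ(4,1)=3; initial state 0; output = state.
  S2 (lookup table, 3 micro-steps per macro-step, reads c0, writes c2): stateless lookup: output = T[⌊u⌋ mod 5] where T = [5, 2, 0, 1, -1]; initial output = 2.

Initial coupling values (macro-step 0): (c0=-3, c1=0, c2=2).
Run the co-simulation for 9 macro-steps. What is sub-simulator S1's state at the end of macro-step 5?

macro 1: S0 reads c2=2 → after 1×micro: -8; S1 reads c0=-8 → after 2×micro: 0; S2 reads c0=-8 → after 3×micro: 0 ⇒ (c0=-8, c1=0, c2=0)
macro 2: S0 reads c2=0 → after 1×micro: -16; S1 reads c0=-16 → after 2×micro: 0; S2 reads c0=-16 → after 3×micro: -1 ⇒ (c0=-16, c1=0, c2=-1)
macro 3: S0 reads c2=-1 → after 1×micro: -31; S1 reads c0=-31 → after 2×micro: 0; S2 reads c0=-31 → after 3×micro: -1 ⇒ (c0=-31, c1=0, c2=-1)
macro 4: S0 reads c2=-1 → after 1×micro: -61; S1 reads c0=-61 → after 2×micro: 0; S2 reads c0=-61 → after 3×micro: -1 ⇒ (c0=-61, c1=0, c2=-1)
macro 5: S0 reads c2=-1 → after 1×micro: -121; S1 reads c0=-121 → after 2×micro: 0; S2 reads c0=-121 → after 3×micro: -1 ⇒ (c0=-121, c1=0, c2=-1)
macro 6: S0 reads c2=-1 → after 1×micro: -241; S1 reads c0=-241 → after 2×micro: 0; S2 reads c0=-241 → after 3×micro: -1 ⇒ (c0=-241, c1=0, c2=-1)
macro 7: S0 reads c2=-1 → after 1×micro: -481; S1 reads c0=-481 → after 2×micro: 0; S2 reads c0=-481 → after 3×micro: -1 ⇒ (c0=-481, c1=0, c2=-1)
macro 8: S0 reads c2=-1 → after 1×micro: -961; S1 reads c0=-961 → after 2×micro: 0; S2 reads c0=-961 → after 3×micro: -1 ⇒ (c0=-961, c1=0, c2=-1)
macro 9: S0 reads c2=-1 → after 1×micro: -1921; S1 reads c0=-1921 → after 2×micro: 0; S2 reads c0=-1921 → after 3×micro: -1 ⇒ (c0=-1921, c1=0, c2=-1)

S1 state at macro-step 5 = 0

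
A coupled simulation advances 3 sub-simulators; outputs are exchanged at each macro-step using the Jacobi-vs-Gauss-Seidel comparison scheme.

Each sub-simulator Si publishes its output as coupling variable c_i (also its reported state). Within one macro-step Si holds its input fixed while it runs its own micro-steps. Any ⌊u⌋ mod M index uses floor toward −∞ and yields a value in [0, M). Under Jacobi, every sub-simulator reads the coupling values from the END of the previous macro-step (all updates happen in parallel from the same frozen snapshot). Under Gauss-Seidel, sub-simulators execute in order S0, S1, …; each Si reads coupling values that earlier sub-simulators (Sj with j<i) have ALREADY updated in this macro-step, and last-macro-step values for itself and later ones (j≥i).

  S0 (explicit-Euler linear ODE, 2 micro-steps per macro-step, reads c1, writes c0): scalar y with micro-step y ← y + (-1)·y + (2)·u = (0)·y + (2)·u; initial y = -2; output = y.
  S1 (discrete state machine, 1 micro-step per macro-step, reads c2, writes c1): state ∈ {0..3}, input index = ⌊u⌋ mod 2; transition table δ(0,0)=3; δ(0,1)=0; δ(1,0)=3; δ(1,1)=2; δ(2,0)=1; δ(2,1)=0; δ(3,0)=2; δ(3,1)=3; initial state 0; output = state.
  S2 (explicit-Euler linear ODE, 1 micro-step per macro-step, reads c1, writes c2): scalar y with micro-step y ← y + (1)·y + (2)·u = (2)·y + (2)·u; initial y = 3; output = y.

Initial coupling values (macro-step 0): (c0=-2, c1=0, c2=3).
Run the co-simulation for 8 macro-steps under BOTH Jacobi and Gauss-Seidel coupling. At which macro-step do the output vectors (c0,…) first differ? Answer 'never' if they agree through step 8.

first divergence at macro-step: 2

[Jacobi] macro 1: S0 reads c1=0 → after 2×micro: 0; S1 reads c2=3 → after 1×micro: 0; S2 reads c1=0 → after 1×micro: 6 ⇒ (c0=0, c1=0, c2=6)
[Jacobi] macro 2: S0 reads c1=0 → after 2×micro: 0; S1 reads c2=6 → after 1×micro: 3; S2 reads c1=0 → after 1×micro: 12 ⇒ (c0=0, c1=3, c2=12)
[Jacobi] macro 3: S0 reads c1=3 → after 2×micro: 6; S1 reads c2=12 → after 1×micro: 2; S2 reads c1=3 → after 1×micro: 30 ⇒ (c0=6, c1=2, c2=30)
[Jacobi] macro 4: S0 reads c1=2 → after 2×micro: 4; S1 reads c2=30 → after 1×micro: 1; S2 reads c1=2 → after 1×micro: 64 ⇒ (c0=4, c1=1, c2=64)
[Jacobi] macro 5: S0 reads c1=1 → after 2×micro: 2; S1 reads c2=64 → after 1×micro: 3; S2 reads c1=1 → after 1×micro: 130 ⇒ (c0=2, c1=3, c2=130)
[Jacobi] macro 6: S0 reads c1=3 → after 2×micro: 6; S1 reads c2=130 → after 1×micro: 2; S2 reads c1=3 → after 1×micro: 266 ⇒ (c0=6, c1=2, c2=266)
[Jacobi] macro 7: S0 reads c1=2 → after 2×micro: 4; S1 reads c2=266 → after 1×micro: 1; S2 reads c1=2 → after 1×micro: 536 ⇒ (c0=4, c1=1, c2=536)
[Jacobi] macro 8: S0 reads c1=1 → after 2×micro: 2; S1 reads c2=536 → after 1×micro: 3; S2 reads c1=1 → after 1×micro: 1074 ⇒ (c0=2, c1=3, c2=1074)
[Gauss-Seidel] macro 1: S0 reads c1=0 → after 2×micro: 0; S1 reads c2=3 → after 1×micro: 0; S2 reads c1=0 → after 1×micro: 6 ⇒ (c0=0, c1=0, c2=6)
[Gauss-Seidel] macro 2: S0 reads c1=0 → after 2×micro: 0; S1 reads c2=6 → after 1×micro: 3; S2 reads c1=3 → after 1×micro: 18 ⇒ (c0=0, c1=3, c2=18)
[Gauss-Seidel] macro 3: S0 reads c1=3 → after 2×micro: 6; S1 reads c2=18 → after 1×micro: 2; S2 reads c1=2 → after 1×micro: 40 ⇒ (c0=6, c1=2, c2=40)
[Gauss-Seidel] macro 4: S0 reads c1=2 → after 2×micro: 4; S1 reads c2=40 → after 1×micro: 1; S2 reads c1=1 → after 1×micro: 82 ⇒ (c0=4, c1=1, c2=82)
[Gauss-Seidel] macro 5: S0 reads c1=1 → after 2×micro: 2; S1 reads c2=82 → after 1×micro: 3; S2 reads c1=3 → after 1×micro: 170 ⇒ (c0=2, c1=3, c2=170)
[Gauss-Seidel] macro 6: S0 reads c1=3 → after 2×micro: 6; S1 reads c2=170 → after 1×micro: 2; S2 reads c1=2 → after 1×micro: 344 ⇒ (c0=6, c1=2, c2=344)
[Gauss-Seidel] macro 7: S0 reads c1=2 → after 2×micro: 4; S1 reads c2=344 → after 1×micro: 1; S2 reads c1=1 → after 1×micro: 690 ⇒ (c0=4, c1=1, c2=690)
[Gauss-Seidel] macro 8: S0 reads c1=1 → after 2×micro: 2; S1 reads c2=690 → after 1×micro: 3; S2 reads c1=3 → after 1×micro: 1386 ⇒ (c0=2, c1=3, c2=1386)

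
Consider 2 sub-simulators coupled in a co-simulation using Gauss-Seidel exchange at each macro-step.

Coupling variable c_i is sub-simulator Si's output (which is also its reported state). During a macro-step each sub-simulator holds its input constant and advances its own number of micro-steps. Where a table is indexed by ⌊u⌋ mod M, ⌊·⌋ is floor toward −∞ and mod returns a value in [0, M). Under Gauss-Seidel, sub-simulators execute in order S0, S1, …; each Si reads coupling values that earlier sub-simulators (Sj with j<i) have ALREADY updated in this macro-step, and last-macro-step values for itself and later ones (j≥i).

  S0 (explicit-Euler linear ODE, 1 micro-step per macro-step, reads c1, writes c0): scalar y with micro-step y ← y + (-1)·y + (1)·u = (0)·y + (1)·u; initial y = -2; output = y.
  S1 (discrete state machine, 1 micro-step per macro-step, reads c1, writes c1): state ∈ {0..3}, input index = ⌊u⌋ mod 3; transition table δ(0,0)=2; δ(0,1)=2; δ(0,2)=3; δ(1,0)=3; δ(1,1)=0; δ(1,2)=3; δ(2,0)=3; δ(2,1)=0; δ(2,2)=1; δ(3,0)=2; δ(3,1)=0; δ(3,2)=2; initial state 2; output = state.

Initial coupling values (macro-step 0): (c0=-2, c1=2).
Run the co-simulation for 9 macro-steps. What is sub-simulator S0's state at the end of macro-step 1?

S0 state at macro-step 1 = 2

macro 1: S0 reads c1=2 → after 1×micro: 2; S1 reads c1=2 → after 1×micro: 1 ⇒ (c0=2, c1=1)
macro 2: S0 reads c1=1 → after 1×micro: 1; S1 reads c1=1 → after 1×micro: 0 ⇒ (c0=1, c1=0)
macro 3: S0 reads c1=0 → after 1×micro: 0; S1 reads c1=0 → after 1×micro: 2 ⇒ (c0=0, c1=2)
macro 4: S0 reads c1=2 → after 1×micro: 2; S1 reads c1=2 → after 1×micro: 1 ⇒ (c0=2, c1=1)
macro 5: S0 reads c1=1 → after 1×micro: 1; S1 reads c1=1 → after 1×micro: 0 ⇒ (c0=1, c1=0)
macro 6: S0 reads c1=0 → after 1×micro: 0; S1 reads c1=0 → after 1×micro: 2 ⇒ (c0=0, c1=2)
macro 7: S0 reads c1=2 → after 1×micro: 2; S1 reads c1=2 → after 1×micro: 1 ⇒ (c0=2, c1=1)
macro 8: S0 reads c1=1 → after 1×micro: 1; S1 reads c1=1 → after 1×micro: 0 ⇒ (c0=1, c1=0)
macro 9: S0 reads c1=0 → after 1×micro: 0; S1 reads c1=0 → after 1×micro: 2 ⇒ (c0=0, c1=2)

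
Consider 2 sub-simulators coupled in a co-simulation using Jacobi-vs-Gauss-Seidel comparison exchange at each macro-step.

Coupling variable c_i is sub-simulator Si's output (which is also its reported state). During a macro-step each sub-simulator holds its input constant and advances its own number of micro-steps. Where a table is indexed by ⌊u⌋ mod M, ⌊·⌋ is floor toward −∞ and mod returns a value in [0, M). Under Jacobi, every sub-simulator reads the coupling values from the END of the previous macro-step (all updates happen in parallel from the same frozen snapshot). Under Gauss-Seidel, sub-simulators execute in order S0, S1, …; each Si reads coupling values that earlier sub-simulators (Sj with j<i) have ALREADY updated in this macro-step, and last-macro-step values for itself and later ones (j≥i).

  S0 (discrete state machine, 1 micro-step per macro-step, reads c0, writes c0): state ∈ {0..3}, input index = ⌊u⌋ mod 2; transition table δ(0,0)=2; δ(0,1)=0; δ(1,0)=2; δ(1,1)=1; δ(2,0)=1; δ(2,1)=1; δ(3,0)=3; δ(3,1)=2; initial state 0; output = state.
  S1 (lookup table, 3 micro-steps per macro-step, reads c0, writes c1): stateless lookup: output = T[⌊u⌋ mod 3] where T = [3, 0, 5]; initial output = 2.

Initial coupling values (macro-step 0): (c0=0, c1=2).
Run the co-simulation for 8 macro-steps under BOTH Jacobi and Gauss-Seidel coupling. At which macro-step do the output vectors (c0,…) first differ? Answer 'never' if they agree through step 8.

first divergence at macro-step: 1

[Jacobi] macro 1: S0 reads c0=0 → after 1×micro: 2; S1 reads c0=0 → after 3×micro: 3 ⇒ (c0=2, c1=3)
[Jacobi] macro 2: S0 reads c0=2 → after 1×micro: 1; S1 reads c0=2 → after 3×micro: 5 ⇒ (c0=1, c1=5)
[Jacobi] macro 3: S0 reads c0=1 → after 1×micro: 1; S1 reads c0=1 → after 3×micro: 0 ⇒ (c0=1, c1=0)
[Jacobi] macro 4: S0 reads c0=1 → after 1×micro: 1; S1 reads c0=1 → after 3×micro: 0 ⇒ (c0=1, c1=0)
[Jacobi] macro 5: S0 reads c0=1 → after 1×micro: 1; S1 reads c0=1 → after 3×micro: 0 ⇒ (c0=1, c1=0)
[Jacobi] macro 6: S0 reads c0=1 → after 1×micro: 1; S1 reads c0=1 → after 3×micro: 0 ⇒ (c0=1, c1=0)
[Jacobi] macro 7: S0 reads c0=1 → after 1×micro: 1; S1 reads c0=1 → after 3×micro: 0 ⇒ (c0=1, c1=0)
[Jacobi] macro 8: S0 reads c0=1 → after 1×micro: 1; S1 reads c0=1 → after 3×micro: 0 ⇒ (c0=1, c1=0)
[Gauss-Seidel] macro 1: S0 reads c0=0 → after 1×micro: 2; S1 reads c0=2 → after 3×micro: 5 ⇒ (c0=2, c1=5)
[Gauss-Seidel] macro 2: S0 reads c0=2 → after 1×micro: 1; S1 reads c0=1 → after 3×micro: 0 ⇒ (c0=1, c1=0)
[Gauss-Seidel] macro 3: S0 reads c0=1 → after 1×micro: 1; S1 reads c0=1 → after 3×micro: 0 ⇒ (c0=1, c1=0)
[Gauss-Seidel] macro 4: S0 reads c0=1 → after 1×micro: 1; S1 reads c0=1 → after 3×micro: 0 ⇒ (c0=1, c1=0)
[Gauss-Seidel] macro 5: S0 reads c0=1 → after 1×micro: 1; S1 reads c0=1 → after 3×micro: 0 ⇒ (c0=1, c1=0)
[Gauss-Seidel] macro 6: S0 reads c0=1 → after 1×micro: 1; S1 reads c0=1 → after 3×micro: 0 ⇒ (c0=1, c1=0)
[Gauss-Seidel] macro 7: S0 reads c0=1 → after 1×micro: 1; S1 reads c0=1 → after 3×micro: 0 ⇒ (c0=1, c1=0)
[Gauss-Seidel] macro 8: S0 reads c0=1 → after 1×micro: 1; S1 reads c0=1 → after 3×micro: 0 ⇒ (c0=1, c1=0)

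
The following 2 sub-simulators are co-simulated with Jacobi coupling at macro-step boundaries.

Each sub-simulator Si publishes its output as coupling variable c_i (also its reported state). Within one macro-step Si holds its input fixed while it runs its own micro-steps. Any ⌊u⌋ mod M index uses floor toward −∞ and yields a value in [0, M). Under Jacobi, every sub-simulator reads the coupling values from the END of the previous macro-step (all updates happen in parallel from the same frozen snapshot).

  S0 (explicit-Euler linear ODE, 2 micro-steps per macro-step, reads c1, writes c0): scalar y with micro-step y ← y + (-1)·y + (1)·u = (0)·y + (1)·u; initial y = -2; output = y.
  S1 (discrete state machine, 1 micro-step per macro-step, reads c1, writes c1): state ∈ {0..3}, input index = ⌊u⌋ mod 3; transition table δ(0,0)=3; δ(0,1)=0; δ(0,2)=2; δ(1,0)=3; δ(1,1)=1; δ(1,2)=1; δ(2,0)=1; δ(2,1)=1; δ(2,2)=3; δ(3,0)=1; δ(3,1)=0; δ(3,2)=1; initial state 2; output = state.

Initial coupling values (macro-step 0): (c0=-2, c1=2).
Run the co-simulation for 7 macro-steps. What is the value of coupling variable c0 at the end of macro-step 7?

c0 at macro-step 7 = 1

macro 1: S0 reads c1=2 → after 2×micro: 2; S1 reads c1=2 → after 1×micro: 3 ⇒ (c0=2, c1=3)
macro 2: S0 reads c1=3 → after 2×micro: 3; S1 reads c1=3 → after 1×micro: 1 ⇒ (c0=3, c1=1)
macro 3: S0 reads c1=1 → after 2×micro: 1; S1 reads c1=1 → after 1×micro: 1 ⇒ (c0=1, c1=1)
macro 4: S0 reads c1=1 → after 2×micro: 1; S1 reads c1=1 → after 1×micro: 1 ⇒ (c0=1, c1=1)
macro 5: S0 reads c1=1 → after 2×micro: 1; S1 reads c1=1 → after 1×micro: 1 ⇒ (c0=1, c1=1)
macro 6: S0 reads c1=1 → after 2×micro: 1; S1 reads c1=1 → after 1×micro: 1 ⇒ (c0=1, c1=1)
macro 7: S0 reads c1=1 → after 2×micro: 1; S1 reads c1=1 → after 1×micro: 1 ⇒ (c0=1, c1=1)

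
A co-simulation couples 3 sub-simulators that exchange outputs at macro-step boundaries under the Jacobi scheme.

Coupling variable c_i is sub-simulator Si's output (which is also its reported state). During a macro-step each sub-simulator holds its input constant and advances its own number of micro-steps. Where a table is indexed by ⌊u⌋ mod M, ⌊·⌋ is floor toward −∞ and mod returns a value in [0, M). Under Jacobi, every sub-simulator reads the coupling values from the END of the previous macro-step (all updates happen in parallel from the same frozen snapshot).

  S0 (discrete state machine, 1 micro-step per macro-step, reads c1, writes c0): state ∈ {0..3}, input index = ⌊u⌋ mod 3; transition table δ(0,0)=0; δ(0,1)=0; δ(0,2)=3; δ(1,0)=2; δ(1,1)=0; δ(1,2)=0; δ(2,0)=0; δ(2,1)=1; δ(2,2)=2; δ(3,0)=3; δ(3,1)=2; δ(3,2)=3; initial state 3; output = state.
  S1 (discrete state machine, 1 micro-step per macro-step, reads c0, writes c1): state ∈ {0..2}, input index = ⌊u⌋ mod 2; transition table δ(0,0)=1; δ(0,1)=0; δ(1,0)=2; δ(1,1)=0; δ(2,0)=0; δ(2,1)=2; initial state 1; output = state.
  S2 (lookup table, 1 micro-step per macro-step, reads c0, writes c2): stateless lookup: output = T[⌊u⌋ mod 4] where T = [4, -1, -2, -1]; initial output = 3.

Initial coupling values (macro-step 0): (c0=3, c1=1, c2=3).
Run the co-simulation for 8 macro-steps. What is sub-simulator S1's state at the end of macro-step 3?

S1 state at macro-step 3 = 2

macro 1: S0 reads c1=1 → after 1×micro: 2; S1 reads c0=3 → after 1×micro: 0; S2 reads c0=3 → after 1×micro: -1 ⇒ (c0=2, c1=0, c2=-1)
macro 2: S0 reads c1=0 → after 1×micro: 0; S1 reads c0=2 → after 1×micro: 1; S2 reads c0=2 → after 1×micro: -2 ⇒ (c0=0, c1=1, c2=-2)
macro 3: S0 reads c1=1 → after 1×micro: 0; S1 reads c0=0 → after 1×micro: 2; S2 reads c0=0 → after 1×micro: 4 ⇒ (c0=0, c1=2, c2=4)
macro 4: S0 reads c1=2 → after 1×micro: 3; S1 reads c0=0 → after 1×micro: 0; S2 reads c0=0 → after 1×micro: 4 ⇒ (c0=3, c1=0, c2=4)
macro 5: S0 reads c1=0 → after 1×micro: 3; S1 reads c0=3 → after 1×micro: 0; S2 reads c0=3 → after 1×micro: -1 ⇒ (c0=3, c1=0, c2=-1)
macro 6: S0 reads c1=0 → after 1×micro: 3; S1 reads c0=3 → after 1×micro: 0; S2 reads c0=3 → after 1×micro: -1 ⇒ (c0=3, c1=0, c2=-1)
macro 7: S0 reads c1=0 → after 1×micro: 3; S1 reads c0=3 → after 1×micro: 0; S2 reads c0=3 → after 1×micro: -1 ⇒ (c0=3, c1=0, c2=-1)
macro 8: S0 reads c1=0 → after 1×micro: 3; S1 reads c0=3 → after 1×micro: 0; S2 reads c0=3 → after 1×micro: -1 ⇒ (c0=3, c1=0, c2=-1)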